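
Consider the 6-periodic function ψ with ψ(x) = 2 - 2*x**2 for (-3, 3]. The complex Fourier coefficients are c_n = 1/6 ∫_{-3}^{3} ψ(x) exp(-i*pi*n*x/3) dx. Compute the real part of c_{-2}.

-9/pi**2

Since ψ is real-valued, Re(c_{-2}) = 1/6 ∫_{-3}^{3} ψ(x) cos(-2*pi*x/3) dx = a_{2}/2.
ψ is even and cos(-2*pi*x/3) is even, so the integrand is even: ∫_{-3}^{3} ψ(x) cos(-2*pi*x/3) dx = 2∫_0^{3} ψ(x) cos(-2*pi*x/3) dx.
Integrating by parts twice (tabular method), an antiderivative of (2 - 2*x**2) cos(-2*pi*x/3) is -3*x**2*sin(2*pi*x/3)/pi - 9*x*cos(2*pi*x/3)/pi**2 + 27*sin(2*pi*x/3)/(2*pi**3) + 3*sin(2*pi*x/3)/pi; evaluating from 0 to 3: ∫_{0}^{3} (2 - 2*x**2) cos(-2*pi*x/3) dx = (-27/pi**2) - (0) = -27/pi**2.
So ∫_{-3}^{3} ψ(x) cos(-2*pi*x/3) dx = -54/pi**2.
Hence Re(c_{-2}) = (1/6)·(-54/pi**2) = -9/pi**2.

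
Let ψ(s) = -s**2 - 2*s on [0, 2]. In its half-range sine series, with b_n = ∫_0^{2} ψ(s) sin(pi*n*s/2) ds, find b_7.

16*(2 - 49*pi**2)/(343*pi**3)

b_7 = ∫_0^{2} (-s**2 - 2*s) sin(7*pi*s/2) ds.
Integrating by parts twice (tabular method), an antiderivative of (-s**2 - 2*s) sin(7*pi*s/2) is 2*s**2*cos(7*pi*s/2)/(7*pi) - 8*s*sin(7*pi*s/2)/(49*pi**2) + 4*s*cos(7*pi*s/2)/(7*pi) - 8*sin(7*pi*s/2)/(49*pi**2) - 16*cos(7*pi*s/2)/(343*pi**3); evaluating from 0 to 2: ∫_{0}^{2} (-s**2 - 2*s) sin(7*pi*s/2) ds = (16*(1 - 49*pi**2)/(343*pi**3)) - (-16/(343*pi**3)) = 16*(2 - 49*pi**2)/(343*pi**3).
Hence b_7 = 16*(2 - 49*pi**2)/(343*pi**3).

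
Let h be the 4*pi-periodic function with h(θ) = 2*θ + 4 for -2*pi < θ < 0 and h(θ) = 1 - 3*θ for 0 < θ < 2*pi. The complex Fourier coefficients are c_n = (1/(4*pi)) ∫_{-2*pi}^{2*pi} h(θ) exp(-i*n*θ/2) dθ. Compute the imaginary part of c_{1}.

Since h is real-valued, Im(c_{1}) = -(1/(4*pi)) ∫_{-2*pi}^{2*pi} h(θ) sin(θ/2) dθ = -b_{1}/2.
Split the integral at the breakpoints.
Integrating by parts (boundary term plus one more integral), an antiderivative of (2*θ + 4) sin(θ/2) is -4*θ*cos(θ/2) + 8*sin(θ/2) - 8*cos(θ/2); evaluating from -2*pi to 0: ∫_{-2*pi}^{0} (2*θ + 4) sin(θ/2) dθ = (-8) - (8 - 8*pi) = -16 + 8*pi.
Integrating by parts (boundary term plus one more integral), an antiderivative of (1 - 3*θ) sin(θ/2) is 6*θ*cos(θ/2) - 12*sin(θ/2) - 2*cos(θ/2); evaluating from 0 to 2*pi: ∫_{0}^{2*pi} (1 - 3*θ) sin(θ/2) dθ = (2 - 12*pi) - (-2) = 4 - 12*pi.
So ∫_{-2*pi}^{2*pi} h(θ) sin(θ/2) dθ = -4*pi - 12.
Hence Im(c_{1}) = (-1/(4*pi))·(-4*pi - 12) = (3 + pi)/pi.

(3 + pi)/pi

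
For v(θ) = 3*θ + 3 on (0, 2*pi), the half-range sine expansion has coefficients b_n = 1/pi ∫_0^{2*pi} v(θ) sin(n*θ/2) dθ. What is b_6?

-2

b_6 = 1/pi ∫_0^{2*pi} (3*θ + 3) sin(3*θ) dθ.
Integrating by parts (boundary term plus one more integral), an antiderivative of (3*θ + 3) sin(3*θ) is -θ*cos(3*θ) + sin(3*θ)/3 - cos(3*θ); evaluating from 0 to 2*pi: ∫_{0}^{2*pi} (3*θ + 3) sin(3*θ) dθ = (-2*pi - 1) - (-1) = -2*pi.
Hence b_6 = (1/pi)·(-2*pi) = -2.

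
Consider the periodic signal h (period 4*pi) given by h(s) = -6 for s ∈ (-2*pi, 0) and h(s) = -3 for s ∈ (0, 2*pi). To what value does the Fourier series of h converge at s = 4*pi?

-9/2

s = 4*pi differs from s = 0 by 1 full period(s), and the series is 4*pi-periodic.
At s = 0 the one-sided limits are h(0^-) = -6 and h(0^+) = -3.
By Dirichlet's theorem the series converges to their average, [(-6) + (-3)]/2 = -9/2.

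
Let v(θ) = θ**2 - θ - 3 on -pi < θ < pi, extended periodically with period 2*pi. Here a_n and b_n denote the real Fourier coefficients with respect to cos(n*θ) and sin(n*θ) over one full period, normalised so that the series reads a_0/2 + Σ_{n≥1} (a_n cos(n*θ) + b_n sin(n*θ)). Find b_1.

-2

b_1 = 1/pi ∫_{-pi}^{pi} v(θ) sin(θ) dθ.
Integrating by parts twice (tabular method), an antiderivative of (θ**2 - θ - 3) sin(θ) is -θ**2*cos(θ) + 2*θ*sin(θ) + θ*cos(θ) - sin(θ) + 5*cos(θ); evaluating from -pi to pi: ∫_{-pi}^{pi} (θ**2 - θ - 3) sin(θ) dθ = (-5 - pi + pi**2) - (-5 + pi + pi**2) = -2*pi.
Hence b_1 = (1/pi)·(-2*pi) = -2.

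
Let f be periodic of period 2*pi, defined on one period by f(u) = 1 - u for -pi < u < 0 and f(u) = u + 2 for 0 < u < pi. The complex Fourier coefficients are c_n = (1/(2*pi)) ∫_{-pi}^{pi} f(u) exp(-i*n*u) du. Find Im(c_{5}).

-1/(5*pi)

Since f is real-valued, Im(c_{5}) = -(1/(2*pi)) ∫_{-pi}^{pi} f(u) sin(5*u) du = -b_{5}/2.
Split the integral at the breakpoints.
Integrating by parts (boundary term plus one more integral), an antiderivative of (1 - u) sin(5*u) is u*cos(5*u)/5 - sin(5*u)/25 - cos(5*u)/5; evaluating from -pi to 0: ∫_{-pi}^{0} (1 - u) sin(5*u) du = (-1/5) - (1/5 + pi/5) = -pi/5 - 2/5.
Integrating by parts (boundary term plus one more integral), an antiderivative of (u + 2) sin(5*u) is -u*cos(5*u)/5 + sin(5*u)/25 - 2*cos(5*u)/5; evaluating from 0 to pi: ∫_{0}^{pi} (u + 2) sin(5*u) du = (2/5 + pi/5) - (-2/5) = pi/5 + 4/5.
So ∫_{-pi}^{pi} f(u) sin(5*u) du = 2/5.
Hence Im(c_{5}) = (-1/(2*pi))·(2/5) = -1/(5*pi).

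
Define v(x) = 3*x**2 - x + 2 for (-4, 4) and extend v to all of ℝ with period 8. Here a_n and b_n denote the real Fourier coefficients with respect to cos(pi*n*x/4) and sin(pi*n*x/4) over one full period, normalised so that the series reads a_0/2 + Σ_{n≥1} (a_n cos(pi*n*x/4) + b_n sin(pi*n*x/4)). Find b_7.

-8/(7*pi)

b_7 = 1/4 ∫_{-4}^{4} v(x) sin(7*pi*x/4) dx.
Integrating by parts twice (tabular method), an antiderivative of (3*x**2 - x + 2) sin(7*pi*x/4) is -12*x**2*cos(7*pi*x/4)/(7*pi) + 96*x*sin(7*pi*x/4)/(49*pi**2) + 4*x*cos(7*pi*x/4)/(7*pi) - 16*sin(7*pi*x/4)/(49*pi**2) - 8*cos(7*pi*x/4)/(7*pi) + 384*cos(7*pi*x/4)/(343*pi**3); evaluating from -4 to 4: ∫_{-4}^{4} (3*x**2 - x + 2) sin(7*pi*x/4) dx = (8*(-48 + 1127*pi**2)/(343*pi**3)) - (24*(-16 + 441*pi**2)/(343*pi**3)) = -32/(7*pi).
Hence b_7 = (1/4)·(-32/(7*pi)) = -8/(7*pi).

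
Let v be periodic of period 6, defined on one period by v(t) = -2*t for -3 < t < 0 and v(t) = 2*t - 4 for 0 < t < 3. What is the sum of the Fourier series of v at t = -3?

At t = -3 the one-sided limits are v(-3^-) = 2 and v(-3^+) = 6.
By Dirichlet's theorem the series converges to their average, [(2) + (6)]/2 = 4.

4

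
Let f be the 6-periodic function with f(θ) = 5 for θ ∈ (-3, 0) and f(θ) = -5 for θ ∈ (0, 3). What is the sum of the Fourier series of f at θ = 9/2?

5

θ = 9/2 differs from θ = -3/2 by 1 full period(s), and the series is 6-periodic.
f is continuous at θ = -3/2 with value 5, so the series converges to 5 there.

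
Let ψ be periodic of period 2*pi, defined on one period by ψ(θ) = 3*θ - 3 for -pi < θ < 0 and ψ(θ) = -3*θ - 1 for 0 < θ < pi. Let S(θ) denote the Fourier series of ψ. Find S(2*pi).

θ = 2*pi differs from θ = 0 by 1 full period(s), and the series is 2*pi-periodic.
At θ = 0 the one-sided limits are ψ(0^-) = -3 and ψ(0^+) = -1.
By Dirichlet's theorem the series converges to their average, [(-3) + (-1)]/2 = -2.

-2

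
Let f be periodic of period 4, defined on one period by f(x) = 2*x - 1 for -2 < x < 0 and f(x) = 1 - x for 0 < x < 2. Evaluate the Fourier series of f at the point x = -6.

-3

x = -6 differs from x = 2 by -2 full period(s), and the series is 4-periodic.
At x = 2 the one-sided limits are f(2^-) = -1 and f(2^+) = -5.
By Dirichlet's theorem the series converges to their average, [(-1) + (-5)]/2 = -3.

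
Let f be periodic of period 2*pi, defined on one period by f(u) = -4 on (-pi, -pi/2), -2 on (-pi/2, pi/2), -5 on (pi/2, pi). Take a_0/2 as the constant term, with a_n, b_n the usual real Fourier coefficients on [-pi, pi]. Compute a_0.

-13/2

a_0 = 1/pi ∫_{-pi}^{pi} f(u) du = 1/pi · (-13*pi/2) = -13/2.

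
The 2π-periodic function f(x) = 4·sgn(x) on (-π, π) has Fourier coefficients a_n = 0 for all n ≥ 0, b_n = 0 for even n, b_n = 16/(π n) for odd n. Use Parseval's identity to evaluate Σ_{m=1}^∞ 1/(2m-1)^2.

Parseval: Σ b_n^2 = (1/π) ∫_{-π}^{π} f(x)^2 dx = 32.
Only odd n contribute, with b_n^2 = 256/(π^2 n^2), so Σ_{m≥1} 1/(2m-1)^2 = π^2·(32)/256 = pi**2/8.

pi**2/8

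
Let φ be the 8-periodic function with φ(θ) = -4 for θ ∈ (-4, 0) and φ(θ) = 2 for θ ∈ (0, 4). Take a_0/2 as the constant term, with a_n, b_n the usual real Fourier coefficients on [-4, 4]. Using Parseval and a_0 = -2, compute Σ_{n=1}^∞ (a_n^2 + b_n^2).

Parseval: a_0^2/2 + Σ_{n≥1} (a_n^2+b_n^2) = 1/4 ∫_{-4}^{4} φ(θ)^2 dθ = 20.
Subtract a_0^2/2 = 2: Σ (a_n^2+b_n^2) = 18.

18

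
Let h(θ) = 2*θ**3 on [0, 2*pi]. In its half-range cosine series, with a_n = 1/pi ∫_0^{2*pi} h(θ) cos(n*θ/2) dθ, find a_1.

-96*pi + 384/pi

a_1 = 1/pi ∫_0^{2*pi} (2*θ**3) cos(θ/2) dθ.
Integrating by parts three times (tabular method), an antiderivative of (2*θ**3) cos(θ/2) is 4*θ**3*sin(θ/2) + 24*θ**2*cos(θ/2) - 96*θ*sin(θ/2) - 192*cos(θ/2); evaluating from 0 to 2*pi: ∫_{0}^{2*pi} (2*θ**3) cos(θ/2) dθ = (192 - 96*pi**2) - (-192) = 384 - 96*pi**2.
Hence a_1 = (1/pi)·(384 - 96*pi**2) = -96*pi + 384/pi.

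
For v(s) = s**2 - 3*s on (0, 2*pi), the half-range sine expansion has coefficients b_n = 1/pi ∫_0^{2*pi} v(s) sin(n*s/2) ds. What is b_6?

2 - 4*pi/3

b_6 = 1/pi ∫_0^{2*pi} (s**2 - 3*s) sin(3*s) ds.
Integrating by parts twice (tabular method), an antiderivative of (s**2 - 3*s) sin(3*s) is -s**2*cos(3*s)/3 + 2*s*sin(3*s)/9 + s*cos(3*s) - sin(3*s)/3 + 2*cos(3*s)/27; evaluating from 0 to 2*pi: ∫_{0}^{2*pi} (s**2 - 3*s) sin(3*s) ds = (-4*pi**2/3 + 2/27 + 2*pi) - (2/27) = 2*pi*(3 - 2*pi)/3.
Hence b_6 = (1/pi)·(2*pi*(3 - 2*pi)/3) = 2 - 4*pi/3.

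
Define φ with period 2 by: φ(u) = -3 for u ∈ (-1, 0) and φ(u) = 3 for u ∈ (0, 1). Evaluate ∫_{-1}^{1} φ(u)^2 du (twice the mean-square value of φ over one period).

∫_{-1}^{1} φ(u)^2 du = 18.

18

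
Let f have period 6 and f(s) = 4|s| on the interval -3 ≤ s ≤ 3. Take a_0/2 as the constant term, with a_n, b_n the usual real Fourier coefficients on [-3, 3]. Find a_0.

a_0 = 1/3 ∫_{-3}^{3} f(s) ds = 1/3 · (36) = 12.

12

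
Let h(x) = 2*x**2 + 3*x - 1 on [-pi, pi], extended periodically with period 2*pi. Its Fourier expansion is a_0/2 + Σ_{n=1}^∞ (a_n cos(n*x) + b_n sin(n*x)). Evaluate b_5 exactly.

b_5 = 1/pi ∫_{-pi}^{pi} h(x) sin(5*x) dx.
Integrating by parts twice (tabular method), an antiderivative of (2*x**2 + 3*x - 1) sin(5*x) is -2*x**2*cos(5*x)/5 + 4*x*sin(5*x)/25 - 3*x*cos(5*x)/5 + 3*sin(5*x)/25 + 29*cos(5*x)/125; evaluating from -pi to pi: ∫_{-pi}^{pi} (2*x**2 + 3*x - 1) sin(5*x) dx = (-29/125 + 3*pi/5 + 2*pi**2/5) - (-3*pi/5 - 29/125 + 2*pi**2/5) = 6*pi/5.
Hence b_5 = (1/pi)·(6*pi/5) = 6/5.

6/5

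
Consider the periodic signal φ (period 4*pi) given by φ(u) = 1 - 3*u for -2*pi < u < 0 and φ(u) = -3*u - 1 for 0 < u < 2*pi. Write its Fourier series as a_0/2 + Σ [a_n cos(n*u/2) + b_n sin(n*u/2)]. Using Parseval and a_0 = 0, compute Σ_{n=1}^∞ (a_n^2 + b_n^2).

Parseval: a_0^2/2 + Σ_{n≥1} (a_n^2+b_n^2) = (1/(2*pi)) ∫_{-2*pi}^{2*pi} φ(u)^2 du = 2 + 12*pi + 24*pi**2.
Subtract a_0^2/2 = 0: Σ (a_n^2+b_n^2) = 2 + 12*pi + 24*pi**2.

2 + 12*pi + 24*pi**2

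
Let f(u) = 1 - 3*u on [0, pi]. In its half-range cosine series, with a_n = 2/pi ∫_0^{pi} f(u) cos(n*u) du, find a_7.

12/(49*pi)

a_7 = 2/pi ∫_0^{pi} (1 - 3*u) cos(7*u) du.
Integrating by parts (boundary term plus one more integral), an antiderivative of (1 - 3*u) cos(7*u) is -3*u*sin(7*u)/7 + sin(7*u)/7 - 3*cos(7*u)/49; evaluating from 0 to pi: ∫_{0}^{pi} (1 - 3*u) cos(7*u) du = (3/49) - (-3/49) = 6/49.
Hence a_7 = (2/pi)·(6/49) = 12/(49*pi).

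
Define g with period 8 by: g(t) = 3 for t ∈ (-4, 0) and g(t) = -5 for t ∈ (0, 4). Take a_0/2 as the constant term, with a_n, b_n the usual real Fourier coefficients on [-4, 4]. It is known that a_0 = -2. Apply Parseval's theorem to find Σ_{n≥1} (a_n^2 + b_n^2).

Parseval: a_0^2/2 + Σ_{n≥1} (a_n^2+b_n^2) = 1/4 ∫_{-4}^{4} g(t)^2 dt = 34.
Subtract a_0^2/2 = 2: Σ (a_n^2+b_n^2) = 32.

32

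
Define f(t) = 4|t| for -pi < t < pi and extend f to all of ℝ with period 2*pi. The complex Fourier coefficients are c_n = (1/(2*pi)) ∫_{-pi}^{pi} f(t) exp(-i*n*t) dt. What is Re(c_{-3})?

Since f is real-valued, Re(c_{-3}) = (1/(2*pi)) ∫_{-pi}^{pi} f(t) cos(-3*t) dt = a_{3}/2.
f is even and cos(-3*t) is even, so the integrand is even: ∫_{-pi}^{pi} f(t) cos(-3*t) dt = 2∫_0^{pi} f(t) cos(-3*t) dt.
Integrating by parts (boundary term plus one more integral), an antiderivative of (4*t) cos(-3*t) is 4*t*sin(3*t)/3 + 4*cos(3*t)/9; evaluating from 0 to pi: ∫_{0}^{pi} (4*t) cos(-3*t) dt = (-4/9) - (4/9) = -8/9.
So ∫_{-pi}^{pi} f(t) cos(-3*t) dt = -16/9.
Hence Re(c_{-3}) = (1/(2*pi))·(-16/9) = -8/(9*pi).

-8/(9*pi)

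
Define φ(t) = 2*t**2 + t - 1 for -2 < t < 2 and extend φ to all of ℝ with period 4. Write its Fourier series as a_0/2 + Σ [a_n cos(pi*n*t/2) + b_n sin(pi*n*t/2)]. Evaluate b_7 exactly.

b_7 = 1/2 ∫_{-2}^{2} φ(t) sin(7*pi*t/2) dt.
Integrating by parts twice (tabular method), an antiderivative of (2*t**2 + t - 1) sin(7*pi*t/2) is -4*t**2*cos(7*pi*t/2)/(7*pi) + 16*t*sin(7*pi*t/2)/(49*pi**2) - 2*t*cos(7*pi*t/2)/(7*pi) + 4*sin(7*pi*t/2)/(49*pi**2) + 32*cos(7*pi*t/2)/(343*pi**3) + 2*cos(7*pi*t/2)/(7*pi); evaluating from -2 to 2: ∫_{-2}^{2} (2*t**2 + t - 1) sin(7*pi*t/2) dt = (2*(-16 + 441*pi**2)/(343*pi**3)) - (2*(-16 + 245*pi**2)/(343*pi**3)) = 8/(7*pi).
Hence b_7 = (1/2)·(8/(7*pi)) = 4/(7*pi).

4/(7*pi)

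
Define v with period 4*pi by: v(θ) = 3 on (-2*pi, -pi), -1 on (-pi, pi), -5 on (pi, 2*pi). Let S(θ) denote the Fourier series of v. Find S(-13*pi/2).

-5

θ = -13*pi/2 differs from θ = 3*pi/2 by -2 full period(s), and the series is 4*pi-periodic.
v is continuous at θ = 3*pi/2 with value -5, so the series converges to -5 there.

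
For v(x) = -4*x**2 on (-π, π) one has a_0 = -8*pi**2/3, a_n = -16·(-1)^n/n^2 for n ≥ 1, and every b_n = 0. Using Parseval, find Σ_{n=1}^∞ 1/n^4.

pi**4/90

Parseval: a_0^2/2 + Σ a_n^2 = (1/π) ∫_{-π}^{π} v(x)^2 dx = 32*pi**4/5.
Subtract a_0^2/2 = 32*pi**4/9: Σ a_n^2 = 128*pi**4/45.
Since a_n^2 = 256/n^4, Σ 1/n^4 = pi**4/90.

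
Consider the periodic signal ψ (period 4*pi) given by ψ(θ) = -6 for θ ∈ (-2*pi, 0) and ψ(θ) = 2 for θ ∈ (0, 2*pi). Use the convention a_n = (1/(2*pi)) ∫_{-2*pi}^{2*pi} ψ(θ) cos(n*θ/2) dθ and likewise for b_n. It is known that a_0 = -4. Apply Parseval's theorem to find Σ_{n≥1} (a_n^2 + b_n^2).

32

Parseval: a_0^2/2 + Σ_{n≥1} (a_n^2+b_n^2) = (1/(2*pi)) ∫_{-2*pi}^{2*pi} ψ(θ)^2 dθ = 40.
Subtract a_0^2/2 = 8: Σ (a_n^2+b_n^2) = 32.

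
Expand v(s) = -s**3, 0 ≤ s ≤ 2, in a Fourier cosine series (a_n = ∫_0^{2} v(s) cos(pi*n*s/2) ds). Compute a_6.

a_6 = ∫_0^{2} (-s**3) cos(3*pi*s) ds.
Integrating by parts three times (tabular method), an antiderivative of (-s**3) cos(3*pi*s) is -s**3*sin(3*pi*s)/(3*pi) - s**2*cos(3*pi*s)/(3*pi**2) + 2*s*sin(3*pi*s)/(9*pi**3) + 2*cos(3*pi*s)/(27*pi**4); evaluating from 0 to 2: ∫_{0}^{2} (-s**3) cos(3*pi*s) ds = (2*(1 - 18*pi**2)/(27*pi**4)) - (2/(27*pi**4)) = -4/(3*pi**2).
Hence a_6 = -4/(3*pi**2).

-4/(3*pi**2)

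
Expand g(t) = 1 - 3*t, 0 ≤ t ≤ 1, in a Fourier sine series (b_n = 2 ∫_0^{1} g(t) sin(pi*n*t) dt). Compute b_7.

b_7 = 2 ∫_0^{1} (1 - 3*t) sin(7*pi*t) dt.
Integrating by parts (boundary term plus one more integral), an antiderivative of (1 - 3*t) sin(7*pi*t) is 3*t*cos(7*pi*t)/(7*pi) - 3*sin(7*pi*t)/(49*pi**2) - cos(7*pi*t)/(7*pi); evaluating from 0 to 1: ∫_{0}^{1} (1 - 3*t) sin(7*pi*t) dt = (-2/(7*pi)) - (-1/(7*pi)) = -1/(7*pi).
Hence b_7 = 2·(-1/(7*pi)) = -2/(7*pi).

-2/(7*pi)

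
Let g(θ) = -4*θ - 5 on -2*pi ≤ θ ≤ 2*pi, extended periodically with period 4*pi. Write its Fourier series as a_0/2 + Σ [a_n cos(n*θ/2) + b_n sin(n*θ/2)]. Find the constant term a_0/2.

-5

a_0 = (1/(2*pi)) ∫_{-2*pi}^{2*pi} g(θ) dθ = (1/(2*pi)) · (-20*pi) = -10.
So the constant term a_0/2 = -5.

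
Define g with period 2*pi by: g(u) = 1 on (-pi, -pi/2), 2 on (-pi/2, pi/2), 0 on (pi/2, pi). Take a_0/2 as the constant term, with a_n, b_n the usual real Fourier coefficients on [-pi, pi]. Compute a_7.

a_7 = 1/pi ∫_{-pi}^{pi} g(u) cos(7*u) du.
Split the integral at the breakpoints.
Directly, an antiderivative of (1) cos(7*u) is sin(7*u)/7; evaluating from -pi to -pi/2: ∫_{-pi}^{-pi/2} (1) cos(7*u) du = (1/7) - (0) = 1/7.
Directly, an antiderivative of (2) cos(7*u) is 2*sin(7*u)/7; evaluating from -pi/2 to pi/2: ∫_{-pi/2}^{pi/2} (2) cos(7*u) du = (-2/7) - (2/7) = -4/7.
∫_{pi/2}^{pi} (0) cos(7*u) du = 0.
Summing the pieces and multiplying by (1/pi) gives a_7 = -3/(7*pi).

-3/(7*pi)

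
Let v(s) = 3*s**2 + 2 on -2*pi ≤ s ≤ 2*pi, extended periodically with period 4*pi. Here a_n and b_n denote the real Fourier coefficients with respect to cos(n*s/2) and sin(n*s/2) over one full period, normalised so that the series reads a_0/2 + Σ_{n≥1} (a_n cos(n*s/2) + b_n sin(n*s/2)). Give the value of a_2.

12

a_2 = (1/(2*pi)) ∫_{-2*pi}^{2*pi} v(s) cos(s) ds.
v is even and cos(s) is even, so the integrand is even and a_2 = 1/pi ∫_0^{2*pi} v(s) cos(s) ds.
Integrating by parts twice (tabular method), an antiderivative of (3*s**2 + 2) cos(s) is 3*s**2*sin(s) + 6*s*cos(s) - 4*sin(s); evaluating from 0 to 2*pi: ∫_{0}^{2*pi} (3*s**2 + 2) cos(s) ds = (12*pi) - (0) = 12*pi.
Hence a_2 = (1/pi)·(12*pi) = 12.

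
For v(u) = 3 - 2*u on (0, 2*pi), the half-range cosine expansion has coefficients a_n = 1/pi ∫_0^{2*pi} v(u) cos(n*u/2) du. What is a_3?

16/(9*pi)

a_3 = 1/pi ∫_0^{2*pi} (3 - 2*u) cos(3*u/2) du.
Integrating by parts (boundary term plus one more integral), an antiderivative of (3 - 2*u) cos(3*u/2) is -4*u*sin(3*u/2)/3 + 2*sin(3*u/2) - 8*cos(3*u/2)/9; evaluating from 0 to 2*pi: ∫_{0}^{2*pi} (3 - 2*u) cos(3*u/2) du = (8/9) - (-8/9) = 16/9.
Hence a_3 = (1/pi)·(16/9) = 16/(9*pi).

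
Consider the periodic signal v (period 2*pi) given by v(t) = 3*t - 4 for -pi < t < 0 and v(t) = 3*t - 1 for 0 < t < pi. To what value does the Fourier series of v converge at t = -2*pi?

t = -2*pi differs from t = 0 by -1 full period(s), and the series is 2*pi-periodic.
At t = 0 the one-sided limits are v(0^-) = -4 and v(0^+) = -1.
By Dirichlet's theorem the series converges to their average, [(-4) + (-1)]/2 = -5/2.

-5/2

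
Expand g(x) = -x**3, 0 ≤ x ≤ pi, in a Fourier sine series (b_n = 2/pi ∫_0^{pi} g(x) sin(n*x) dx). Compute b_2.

b_2 = 2/pi ∫_0^{pi} (-x**3) sin(2*x) dx.
Integrating by parts three times (tabular method), an antiderivative of (-x**3) sin(2*x) is x**3*cos(2*x)/2 - 3*x**2*sin(2*x)/4 - 3*x*cos(2*x)/4 + 3*sin(2*x)/8; evaluating from 0 to pi: ∫_{0}^{pi} (-x**3) sin(2*x) dx = (pi*(-3 + 2*pi**2)/4) - (0) = pi*(-3 + 2*pi**2)/4.
Hence b_2 = (2/pi)·(pi*(-3 + 2*pi**2)/4) = -3/2 + pi**2.

-3/2 + pi**2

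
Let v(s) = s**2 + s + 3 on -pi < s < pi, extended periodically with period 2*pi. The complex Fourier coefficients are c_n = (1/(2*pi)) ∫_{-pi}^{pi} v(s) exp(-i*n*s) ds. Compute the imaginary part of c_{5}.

Since v is real-valued, Im(c_{5}) = -(1/(2*pi)) ∫_{-pi}^{pi} v(s) sin(5*s) ds = -b_{5}/2.
Integrating by parts twice (tabular method), an antiderivative of (s**2 + s + 3) sin(5*s) is -s**2*cos(5*s)/5 + 2*s*sin(5*s)/25 - s*cos(5*s)/5 + sin(5*s)/25 - 73*cos(5*s)/125; evaluating from -pi to pi: ∫_{-pi}^{pi} (s**2 + s + 3) sin(5*s) ds = (73/125 + pi/5 + pi**2/5) - (-pi/5 + 73/125 + pi**2/5) = 2*pi/5.
Hence Im(c_{5}) = (-1/(2*pi))·(2*pi/5) = -1/5.

-1/5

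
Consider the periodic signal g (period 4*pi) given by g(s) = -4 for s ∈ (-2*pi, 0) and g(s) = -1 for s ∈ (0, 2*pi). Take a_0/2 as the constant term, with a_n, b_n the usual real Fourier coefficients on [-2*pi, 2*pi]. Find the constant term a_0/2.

-5/2

a_0 = (1/(2*pi)) ∫_{-2*pi}^{2*pi} g(s) ds = (1/(2*pi)) · (-10*pi) = -5.
So the constant term a_0/2 = -5/2.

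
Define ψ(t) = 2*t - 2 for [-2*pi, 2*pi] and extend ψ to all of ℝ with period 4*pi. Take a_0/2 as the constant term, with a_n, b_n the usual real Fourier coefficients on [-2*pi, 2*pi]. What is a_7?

a_7 = (1/(2*pi)) ∫_{-2*pi}^{2*pi} ψ(t) cos(7*t/2) dt.
Integrating by parts (boundary term plus one more integral), an antiderivative of (2*t - 2) cos(7*t/2) is 4*t*sin(7*t/2)/7 - 4*sin(7*t/2)/7 + 8*cos(7*t/2)/49; evaluating from -2*pi to 2*pi: ∫_{-2*pi}^{2*pi} (2*t - 2) cos(7*t/2) dt = (-8/49) - (-8/49) = 0.
Hence a_7 = (1/(2*pi))·(0) = 0.

0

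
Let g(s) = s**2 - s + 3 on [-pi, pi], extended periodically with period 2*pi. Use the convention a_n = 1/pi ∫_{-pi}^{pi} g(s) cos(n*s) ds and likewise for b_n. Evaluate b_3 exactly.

-2/3

b_3 = 1/pi ∫_{-pi}^{pi} g(s) sin(3*s) ds.
Integrating by parts twice (tabular method), an antiderivative of (s**2 - s + 3) sin(3*s) is -s**2*cos(3*s)/3 + 2*s*sin(3*s)/9 + s*cos(3*s)/3 - sin(3*s)/9 - 25*cos(3*s)/27; evaluating from -pi to pi: ∫_{-pi}^{pi} (s**2 - s + 3) sin(3*s) ds = (-pi/3 + 25/27 + pi**2/3) - (25/27 + pi/3 + pi**2/3) = -2*pi/3.
Hence b_3 = (1/pi)·(-2*pi/3) = -2/3.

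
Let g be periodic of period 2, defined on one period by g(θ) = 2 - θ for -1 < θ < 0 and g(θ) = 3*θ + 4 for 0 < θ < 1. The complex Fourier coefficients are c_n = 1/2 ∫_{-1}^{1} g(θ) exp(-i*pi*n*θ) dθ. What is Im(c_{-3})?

1/pi

Since g is real-valued, Im(c_{-3}) = -1/2 ∫_{-1}^{1} g(θ) sin(-3*pi*θ) dθ = b_{3}/2.
Split the integral at the breakpoints.
Integrating by parts (boundary term plus one more integral), an antiderivative of (2 - θ) sin(-3*pi*θ) is -θ*cos(3*pi*θ)/(3*pi) + sin(3*pi*θ)/(9*pi**2) + 2*cos(3*pi*θ)/(3*pi); evaluating from -1 to 0: ∫_{-1}^{0} (2 - θ) sin(-3*pi*θ) dθ = (2/(3*pi)) - (-1/pi) = 5/(3*pi).
Integrating by parts (boundary term plus one more integral), an antiderivative of (3*θ + 4) sin(-3*pi*θ) is θ*cos(3*pi*θ)/pi - sin(3*pi*θ)/(3*pi**2) + 4*cos(3*pi*θ)/(3*pi); evaluating from 0 to 1: ∫_{0}^{1} (3*θ + 4) sin(-3*pi*θ) dθ = (-7/(3*pi)) - (4/(3*pi)) = -11/(3*pi).
So ∫_{-1}^{1} g(θ) sin(-3*pi*θ) dθ = -2/pi.
Hence Im(c_{-3}) = (-1/2)·(-2/pi) = 1/pi.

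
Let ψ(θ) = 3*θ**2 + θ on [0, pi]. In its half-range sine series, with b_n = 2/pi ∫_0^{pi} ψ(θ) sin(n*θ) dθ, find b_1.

b_1 = 2/pi ∫_0^{pi} (3*θ**2 + θ) sin(θ) dθ.
Integrating by parts twice (tabular method), an antiderivative of (3*θ**2 + θ) sin(θ) is -3*θ**2*cos(θ) + 6*θ*sin(θ) - θ*cos(θ) + sin(θ) + 6*cos(θ); evaluating from 0 to pi: ∫_{0}^{pi} (3*θ**2 + θ) sin(θ) dθ = (-6 + pi + 3*pi**2) - (6) = -12 + pi + 3*pi**2.
Hence b_1 = (2/pi)·(-12 + pi + 3*pi**2) = -24/pi + 2 + 6*pi.

-24/pi + 2 + 6*pi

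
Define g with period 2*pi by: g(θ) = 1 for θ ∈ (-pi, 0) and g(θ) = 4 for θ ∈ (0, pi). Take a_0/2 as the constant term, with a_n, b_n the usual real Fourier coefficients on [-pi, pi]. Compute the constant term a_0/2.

a_0 = 1/pi ∫_{-pi}^{pi} g(θ) dθ = 1/pi · (5*pi) = 5.
So the constant term a_0/2 = 5/2.

5/2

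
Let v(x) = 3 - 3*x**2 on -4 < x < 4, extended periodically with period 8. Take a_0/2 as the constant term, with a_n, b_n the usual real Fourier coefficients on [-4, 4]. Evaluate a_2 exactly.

a_2 = 1/4 ∫_{-4}^{4} v(x) cos(pi*x/2) dx.
v is even and cos(pi*x/2) is even, so the integrand is even and a_2 = 1/2 ∫_0^{4} v(x) cos(pi*x/2) dx.
Integrating by parts twice (tabular method), an antiderivative of (3 - 3*x**2) cos(pi*x/2) is -6*x**2*sin(pi*x/2)/pi - 24*x*cos(pi*x/2)/pi**2 + 48*sin(pi*x/2)/pi**3 + 6*sin(pi*x/2)/pi; evaluating from 0 to 4: ∫_{0}^{4} (3 - 3*x**2) cos(pi*x/2) dx = (-96/pi**2) - (0) = -96/pi**2.
Hence a_2 = (1/2)·(-96/pi**2) = -48/pi**2.

-48/pi**2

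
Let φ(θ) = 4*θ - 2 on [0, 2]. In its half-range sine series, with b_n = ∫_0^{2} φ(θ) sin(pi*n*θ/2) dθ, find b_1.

8/pi

b_1 = ∫_0^{2} (4*θ - 2) sin(pi*θ/2) dθ.
Integrating by parts (boundary term plus one more integral), an antiderivative of (4*θ - 2) sin(pi*θ/2) is -8*θ*cos(pi*θ/2)/pi + 16*sin(pi*θ/2)/pi**2 + 4*cos(pi*θ/2)/pi; evaluating from 0 to 2: ∫_{0}^{2} (4*θ - 2) sin(pi*θ/2) dθ = (12/pi) - (4/pi) = 8/pi.
Hence b_1 = 8/pi.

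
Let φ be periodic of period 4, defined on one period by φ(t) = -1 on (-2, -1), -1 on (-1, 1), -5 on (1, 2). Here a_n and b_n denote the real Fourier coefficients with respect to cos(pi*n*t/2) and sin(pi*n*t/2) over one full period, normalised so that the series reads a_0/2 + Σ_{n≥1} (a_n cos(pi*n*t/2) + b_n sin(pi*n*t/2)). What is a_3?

-4/(3*pi)

a_3 = 1/2 ∫_{-2}^{2} φ(t) cos(3*pi*t/2) dt.
Split the integral at the breakpoints.
Directly, an antiderivative of (-1) cos(3*pi*t/2) is -2*sin(3*pi*t/2)/(3*pi); evaluating from -2 to -1: ∫_{-2}^{-1} (-1) cos(3*pi*t/2) dt = (-2/(3*pi)) - (0) = -2/(3*pi).
Directly, an antiderivative of (-1) cos(3*pi*t/2) is -2*sin(3*pi*t/2)/(3*pi); evaluating from -1 to 1: ∫_{-1}^{1} (-1) cos(3*pi*t/2) dt = (2/(3*pi)) - (-2/(3*pi)) = 4/(3*pi).
Directly, an antiderivative of (-5) cos(3*pi*t/2) is -10*sin(3*pi*t/2)/(3*pi); evaluating from 1 to 2: ∫_{1}^{2} (-5) cos(3*pi*t/2) dt = (0) - (10/(3*pi)) = -10/(3*pi).
Summing the pieces and multiplying by (1/2) gives a_3 = -4/(3*pi).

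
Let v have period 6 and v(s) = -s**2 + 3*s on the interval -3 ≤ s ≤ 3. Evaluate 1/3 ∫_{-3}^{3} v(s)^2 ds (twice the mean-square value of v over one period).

1/3 ∫_{-3}^{3} v(s)^2 ds = 1/3 · (1296/5) = 432/5.

432/5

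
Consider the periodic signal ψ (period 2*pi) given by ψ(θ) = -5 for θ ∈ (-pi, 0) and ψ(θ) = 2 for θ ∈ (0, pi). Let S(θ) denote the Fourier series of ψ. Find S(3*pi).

-3/2

θ = 3*pi differs from θ = pi by 1 full period(s), and the series is 2*pi-periodic.
At θ = pi the one-sided limits are ψ(pi^-) = 2 and ψ(pi^+) = -5.
By Dirichlet's theorem the series converges to their average, [(2) + (-5)]/2 = -3/2.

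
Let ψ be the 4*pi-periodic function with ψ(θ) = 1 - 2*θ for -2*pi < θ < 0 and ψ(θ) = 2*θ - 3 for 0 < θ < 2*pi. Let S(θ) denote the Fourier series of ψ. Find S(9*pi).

θ = 9*pi differs from θ = pi by 2 full period(s), and the series is 4*pi-periodic.
ψ is continuous at θ = pi with value -3 + 2*pi, so the series converges to -3 + 2*pi there.

-3 + 2*pi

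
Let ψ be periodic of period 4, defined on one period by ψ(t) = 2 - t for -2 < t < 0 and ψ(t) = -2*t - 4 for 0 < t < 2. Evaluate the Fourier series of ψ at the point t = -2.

-2

At t = -2 the one-sided limits are ψ(-2^-) = -8 and ψ(-2^+) = 4.
By Dirichlet's theorem the series converges to their average, [(-8) + (4)]/2 = -2.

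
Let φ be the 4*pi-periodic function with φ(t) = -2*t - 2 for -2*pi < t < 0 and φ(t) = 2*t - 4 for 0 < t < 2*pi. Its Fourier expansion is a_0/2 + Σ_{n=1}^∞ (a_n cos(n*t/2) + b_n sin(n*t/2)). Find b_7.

-4/(7*pi)

b_7 = (1/(2*pi)) ∫_{-2*pi}^{2*pi} φ(t) sin(7*t/2) dt.
Split the integral at the breakpoints.
Integrating by parts (boundary term plus one more integral), an antiderivative of (-2*t - 2) sin(7*t/2) is 4*t*cos(7*t/2)/7 - 8*sin(7*t/2)/49 + 4*cos(7*t/2)/7; evaluating from -2*pi to 0: ∫_{-2*pi}^{0} (-2*t - 2) sin(7*t/2) dt = (4/7) - (-4/7 + 8*pi/7) = 8/7 - 8*pi/7.
Integrating by parts (boundary term plus one more integral), an antiderivative of (2*t - 4) sin(7*t/2) is -4*t*cos(7*t/2)/7 + 8*sin(7*t/2)/49 + 8*cos(7*t/2)/7; evaluating from 0 to 2*pi: ∫_{0}^{2*pi} (2*t - 4) sin(7*t/2) dt = (-8/7 + 8*pi/7) - (8/7) = -16/7 + 8*pi/7.
Summing the pieces and multiplying by (1/(2*pi)) gives b_7 = -4/(7*pi).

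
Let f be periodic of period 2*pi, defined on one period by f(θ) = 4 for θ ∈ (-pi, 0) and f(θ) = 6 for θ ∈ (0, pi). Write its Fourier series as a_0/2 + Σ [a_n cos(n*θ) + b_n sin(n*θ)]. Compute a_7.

a_7 = 1/pi ∫_{-pi}^{pi} f(θ) cos(7*θ) dθ.
Split the integral at the breakpoints.
Directly, an antiderivative of (4) cos(7*θ) is 4*sin(7*θ)/7; evaluating from -pi to 0: ∫_{-pi}^{0} (4) cos(7*θ) dθ = (0) - (0) = 0.
Directly, an antiderivative of (6) cos(7*θ) is 6*sin(7*θ)/7; evaluating from 0 to pi: ∫_{0}^{pi} (6) cos(7*θ) dθ = (0) - (0) = 0.
Summing the pieces and multiplying by (1/pi) gives a_7 = 0.

0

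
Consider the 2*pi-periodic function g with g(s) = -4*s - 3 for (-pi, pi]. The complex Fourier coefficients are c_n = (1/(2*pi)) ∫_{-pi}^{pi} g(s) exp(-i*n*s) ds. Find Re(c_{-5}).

Since g is real-valued, Re(c_{-5}) = (1/(2*pi)) ∫_{-pi}^{pi} g(s) cos(-5*s) ds = a_{5}/2.
Integrating by parts (boundary term plus one more integral), an antiderivative of (-4*s - 3) cos(-5*s) is -4*s*sin(5*s)/5 - 3*sin(5*s)/5 - 4*cos(5*s)/25; evaluating from -pi to pi: ∫_{-pi}^{pi} (-4*s - 3) cos(-5*s) ds = (4/25) - (4/25) = 0.
Hence Re(c_{-5}) = (1/(2*pi))·(0) = 0.

0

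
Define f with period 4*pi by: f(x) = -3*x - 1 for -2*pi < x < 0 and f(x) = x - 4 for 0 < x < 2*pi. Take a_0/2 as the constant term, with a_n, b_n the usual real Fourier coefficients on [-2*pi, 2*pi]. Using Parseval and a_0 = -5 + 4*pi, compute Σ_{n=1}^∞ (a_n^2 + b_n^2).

9/2 + 6*pi + 16*pi**2/3

Parseval: a_0^2/2 + Σ_{n≥1} (a_n^2+b_n^2) = (1/(2*pi)) ∫_{-2*pi}^{2*pi} f(x)^2 dx = -14*pi + 17 + 40*pi**2/3.
Subtract a_0^2/2 = (5 - 4*pi)**2/2: Σ (a_n^2+b_n^2) = 9/2 + 6*pi + 16*pi**2/3.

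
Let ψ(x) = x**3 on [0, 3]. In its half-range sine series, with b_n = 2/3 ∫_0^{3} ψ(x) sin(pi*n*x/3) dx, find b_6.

-9/pi + 3/(2*pi**3)

b_6 = 2/3 ∫_0^{3} (x**3) sin(2*pi*x) dx.
Integrating by parts three times (tabular method), an antiderivative of (x**3) sin(2*pi*x) is -x**3*cos(2*pi*x)/(2*pi) + 3*x**2*sin(2*pi*x)/(4*pi**2) + 3*x*cos(2*pi*x)/(4*pi**3) - 3*sin(2*pi*x)/(8*pi**4); evaluating from 0 to 3: ∫_{0}^{3} (x**3) sin(2*pi*x) dx = (9*(1 - 6*pi**2)/(4*pi**3)) - (0) = 9*(1 - 6*pi**2)/(4*pi**3).
Hence b_6 = (2/3)·(9*(1 - 6*pi**2)/(4*pi**3)) = -9/pi + 3/(2*pi**3).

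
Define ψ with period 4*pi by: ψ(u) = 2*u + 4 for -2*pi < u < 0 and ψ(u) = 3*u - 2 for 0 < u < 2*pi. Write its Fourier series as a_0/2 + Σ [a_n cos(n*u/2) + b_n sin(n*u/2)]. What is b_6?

b_6 = (1/(2*pi)) ∫_{-2*pi}^{2*pi} ψ(u) sin(3*u) du.
Split the integral at the breakpoints.
Integrating by parts (boundary term plus one more integral), an antiderivative of (2*u + 4) sin(3*u) is -2*u*cos(3*u)/3 + 2*sin(3*u)/9 - 4*cos(3*u)/3; evaluating from -2*pi to 0: ∫_{-2*pi}^{0} (2*u + 4) sin(3*u) du = (-4/3) - (-4/3 + 4*pi/3) = -4*pi/3.
Integrating by parts (boundary term plus one more integral), an antiderivative of (3*u - 2) sin(3*u) is -u*cos(3*u) + sin(3*u)/3 + 2*cos(3*u)/3; evaluating from 0 to 2*pi: ∫_{0}^{2*pi} (3*u - 2) sin(3*u) du = (2/3 - 2*pi) - (2/3) = -2*pi.
Summing the pieces and multiplying by (1/(2*pi)) gives b_6 = -5/3.

-5/3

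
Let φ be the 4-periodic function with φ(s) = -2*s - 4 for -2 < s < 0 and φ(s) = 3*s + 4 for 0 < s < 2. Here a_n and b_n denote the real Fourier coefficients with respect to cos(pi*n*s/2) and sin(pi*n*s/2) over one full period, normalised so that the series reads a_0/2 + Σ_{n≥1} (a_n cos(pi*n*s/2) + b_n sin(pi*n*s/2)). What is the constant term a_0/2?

5/2

a_0 = 1/2 ∫_{-2}^{2} φ(s) ds = 1/2 · (10) = 5.
So the constant term a_0/2 = 5/2.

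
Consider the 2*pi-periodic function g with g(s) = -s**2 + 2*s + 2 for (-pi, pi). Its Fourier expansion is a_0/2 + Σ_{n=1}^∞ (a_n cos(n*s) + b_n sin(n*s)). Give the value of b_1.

b_1 = 1/pi ∫_{-pi}^{pi} g(s) sin(s) ds.
Integrating by parts twice (tabular method), an antiderivative of (-s**2 + 2*s + 2) sin(s) is s**2*cos(s) - 2*s*sin(s) - 2*s*cos(s) + 2*sin(s) - 4*cos(s); evaluating from -pi to pi: ∫_{-pi}^{pi} (-s**2 + 2*s + 2) sin(s) ds = (-pi**2 + 4 + 2*pi) - (-pi**2 - 2*pi + 4) = 4*pi.
Hence b_1 = (1/pi)·(4*pi) = 4.

4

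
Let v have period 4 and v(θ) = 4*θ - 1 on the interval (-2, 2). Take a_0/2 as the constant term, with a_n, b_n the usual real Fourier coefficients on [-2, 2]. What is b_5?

b_5 = 1/2 ∫_{-2}^{2} v(θ) sin(5*pi*θ/2) dθ.
Integrating by parts (boundary term plus one more integral), an antiderivative of (4*θ - 1) sin(5*pi*θ/2) is -8*θ*cos(5*pi*θ/2)/(5*pi) + 16*sin(5*pi*θ/2)/(25*pi**2) + 2*cos(5*pi*θ/2)/(5*pi); evaluating from -2 to 2: ∫_{-2}^{2} (4*θ - 1) sin(5*pi*θ/2) dθ = (14/(5*pi)) - (-18/(5*pi)) = 32/(5*pi).
Hence b_5 = (1/2)·(32/(5*pi)) = 16/(5*pi).

16/(5*pi)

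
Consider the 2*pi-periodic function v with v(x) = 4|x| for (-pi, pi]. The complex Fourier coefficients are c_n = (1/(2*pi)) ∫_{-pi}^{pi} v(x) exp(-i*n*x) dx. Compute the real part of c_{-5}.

Since v is real-valued, Re(c_{-5}) = (1/(2*pi)) ∫_{-pi}^{pi} v(x) cos(-5*x) dx = a_{5}/2.
v is even and cos(-5*x) is even, so the integrand is even: ∫_{-pi}^{pi} v(x) cos(-5*x) dx = 2∫_0^{pi} v(x) cos(-5*x) dx.
Integrating by parts (boundary term plus one more integral), an antiderivative of (4*x) cos(-5*x) is 4*x*sin(5*x)/5 + 4*cos(5*x)/25; evaluating from 0 to pi: ∫_{0}^{pi} (4*x) cos(-5*x) dx = (-4/25) - (4/25) = -8/25.
So ∫_{-pi}^{pi} v(x) cos(-5*x) dx = -16/25.
Hence Re(c_{-5}) = (1/(2*pi))·(-16/25) = -8/(25*pi).

-8/(25*pi)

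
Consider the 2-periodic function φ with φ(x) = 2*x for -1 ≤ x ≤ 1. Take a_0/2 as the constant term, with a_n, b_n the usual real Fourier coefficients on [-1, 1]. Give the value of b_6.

b_6 = ∫_{-1}^{1} φ(x) sin(6*pi*x) dx.
φ is odd and sin(6*pi*x) is odd, so the integrand is even and b_6 = 2 ∫_0^{1} φ(x) sin(6*pi*x) dx.
Integrating by parts (boundary term plus one more integral), an antiderivative of (2*x) sin(6*pi*x) is -x*cos(6*pi*x)/(3*pi) + sin(6*pi*x)/(18*pi**2); evaluating from 0 to 1: ∫_{0}^{1} (2*x) sin(6*pi*x) dx = (-1/(3*pi)) - (0) = -1/(3*pi).
Hence b_6 = 2·(-1/(3*pi)) = -2/(3*pi).

-2/(3*pi)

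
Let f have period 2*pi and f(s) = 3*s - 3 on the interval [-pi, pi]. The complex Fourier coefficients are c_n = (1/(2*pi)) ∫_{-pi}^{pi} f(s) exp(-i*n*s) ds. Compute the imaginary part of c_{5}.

-3/5

Since f is real-valued, Im(c_{5}) = -(1/(2*pi)) ∫_{-pi}^{pi} f(s) sin(5*s) ds = -b_{5}/2.
Integrating by parts (boundary term plus one more integral), an antiderivative of (3*s - 3) sin(5*s) is -3*s*cos(5*s)/5 + 3*sin(5*s)/25 + 3*cos(5*s)/5; evaluating from -pi to pi: ∫_{-pi}^{pi} (3*s - 3) sin(5*s) ds = (-3/5 + 3*pi/5) - (-3*pi/5 - 3/5) = 6*pi/5.
Hence Im(c_{5}) = (-1/(2*pi))·(6*pi/5) = -3/5.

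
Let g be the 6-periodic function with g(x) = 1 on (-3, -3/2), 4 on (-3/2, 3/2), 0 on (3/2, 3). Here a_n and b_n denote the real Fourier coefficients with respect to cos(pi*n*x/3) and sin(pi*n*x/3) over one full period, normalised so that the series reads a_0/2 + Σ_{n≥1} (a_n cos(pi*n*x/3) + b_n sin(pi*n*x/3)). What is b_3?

-1/(3*pi)

b_3 = 1/3 ∫_{-3}^{3} g(x) sin(pi*x) dx.
Split the integral at the breakpoints.
Directly, an antiderivative of (1) sin(pi*x) is -cos(pi*x)/pi; evaluating from -3 to -3/2: ∫_{-3}^{-3/2} (1) sin(pi*x) dx = (0) - (1/pi) = -1/pi.
Directly, an antiderivative of (4) sin(pi*x) is -4*cos(pi*x)/pi; evaluating from -3/2 to 3/2: ∫_{-3/2}^{3/2} (4) sin(pi*x) dx = (0) - (0) = 0.
∫_{3/2}^{3} (0) sin(pi*x) dx = 0.
Summing the pieces and multiplying by (1/3) gives b_3 = -1/(3*pi).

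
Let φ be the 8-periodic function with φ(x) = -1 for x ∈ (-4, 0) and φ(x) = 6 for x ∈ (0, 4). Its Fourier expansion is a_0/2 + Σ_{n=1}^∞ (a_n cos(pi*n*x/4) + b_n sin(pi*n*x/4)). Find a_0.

5

a_0 = 1/4 ∫_{-4}^{4} φ(x) dx = 1/4 · (20) = 5.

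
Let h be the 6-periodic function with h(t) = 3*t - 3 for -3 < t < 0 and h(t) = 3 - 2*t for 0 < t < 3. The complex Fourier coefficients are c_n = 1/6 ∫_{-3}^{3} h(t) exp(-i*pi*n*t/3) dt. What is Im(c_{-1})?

Since h is real-valued, Im(c_{-1}) = -1/6 ∫_{-3}^{3} h(t) sin(-pi*t/3) dt = b_{1}/2.
Split the integral at the breakpoints.
Integrating by parts (boundary term plus one more integral), an antiderivative of (3*t - 3) sin(-pi*t/3) is 9*t*cos(pi*t/3)/pi - 27*sin(pi*t/3)/pi**2 - 9*cos(pi*t/3)/pi; evaluating from -3 to 0: ∫_{-3}^{0} (3*t - 3) sin(-pi*t/3) dt = (-9/pi) - (36/pi) = -45/pi.
Integrating by parts (boundary term plus one more integral), an antiderivative of (3 - 2*t) sin(-pi*t/3) is -6*t*cos(pi*t/3)/pi + 18*sin(pi*t/3)/pi**2 + 9*cos(pi*t/3)/pi; evaluating from 0 to 3: ∫_{0}^{3} (3 - 2*t) sin(-pi*t/3) dt = (9/pi) - (9/pi) = 0.
So ∫_{-3}^{3} h(t) sin(-pi*t/3) dt = -45/pi.
Hence Im(c_{-1}) = (-1/6)·(-45/pi) = 15/(2*pi).

15/(2*pi)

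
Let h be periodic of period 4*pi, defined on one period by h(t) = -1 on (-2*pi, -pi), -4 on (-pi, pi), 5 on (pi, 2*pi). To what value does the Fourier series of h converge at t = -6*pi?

t = -6*pi differs from t = 2*pi by -2 full period(s), and the series is 4*pi-periodic.
At t = 2*pi the one-sided limits are h(2*pi^-) = 5 and h(2*pi^+) = -1.
By Dirichlet's theorem the series converges to their average, [(5) + (-1)]/2 = 2.

2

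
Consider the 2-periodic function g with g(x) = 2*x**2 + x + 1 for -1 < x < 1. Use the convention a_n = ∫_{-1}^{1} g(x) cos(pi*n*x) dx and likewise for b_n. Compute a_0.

10/3

a_0 = ∫_{-1}^{1} g(x) dx = 10/3.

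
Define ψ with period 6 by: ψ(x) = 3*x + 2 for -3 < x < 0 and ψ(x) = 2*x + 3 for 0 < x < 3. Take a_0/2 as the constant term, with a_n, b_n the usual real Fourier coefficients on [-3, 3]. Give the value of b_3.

17/(3*pi)

b_3 = 1/3 ∫_{-3}^{3} ψ(x) sin(pi*x) dx.
Split the integral at the breakpoints.
Integrating by parts (boundary term plus one more integral), an antiderivative of (3*x + 2) sin(pi*x) is -3*x*cos(pi*x)/pi + 3*sin(pi*x)/pi**2 - 2*cos(pi*x)/pi; evaluating from -3 to 0: ∫_{-3}^{0} (3*x + 2) sin(pi*x) dx = (-2/pi) - (-7/pi) = 5/pi.
Integrating by parts (boundary term plus one more integral), an antiderivative of (2*x + 3) sin(pi*x) is -2*x*cos(pi*x)/pi + 2*sin(pi*x)/pi**2 - 3*cos(pi*x)/pi; evaluating from 0 to 3: ∫_{0}^{3} (2*x + 3) sin(pi*x) dx = (9/pi) - (-3/pi) = 12/pi.
Summing the pieces and multiplying by (1/3) gives b_3 = 17/(3*pi).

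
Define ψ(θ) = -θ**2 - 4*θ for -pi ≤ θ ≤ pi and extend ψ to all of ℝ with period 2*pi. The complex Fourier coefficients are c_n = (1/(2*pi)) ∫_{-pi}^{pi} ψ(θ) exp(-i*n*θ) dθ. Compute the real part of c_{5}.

Since ψ is real-valued, Re(c_{5}) = (1/(2*pi)) ∫_{-pi}^{pi} ψ(θ) cos(5*θ) dθ = a_{5}/2.
Integrating by parts twice (tabular method), an antiderivative of (-θ**2 - 4*θ) cos(5*θ) is -θ**2*sin(5*θ)/5 - 4*θ*sin(5*θ)/5 - 2*θ*cos(5*θ)/25 + 2*sin(5*θ)/125 - 4*cos(5*θ)/25; evaluating from -pi to pi: ∫_{-pi}^{pi} (-θ**2 - 4*θ) cos(5*θ) dθ = (4/25 + 2*pi/25) - (4/25 - 2*pi/25) = 4*pi/25.
Hence Re(c_{5}) = (1/(2*pi))·(4*pi/25) = 2/25.

2/25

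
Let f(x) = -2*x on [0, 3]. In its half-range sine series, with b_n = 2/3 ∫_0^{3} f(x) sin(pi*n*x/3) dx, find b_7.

-12/(7*pi)

b_7 = 2/3 ∫_0^{3} (-2*x) sin(7*pi*x/3) dx.
Integrating by parts (boundary term plus one more integral), an antiderivative of (-2*x) sin(7*pi*x/3) is 6*x*cos(7*pi*x/3)/(7*pi) - 18*sin(7*pi*x/3)/(49*pi**2); evaluating from 0 to 3: ∫_{0}^{3} (-2*x) sin(7*pi*x/3) dx = (-18/(7*pi)) - (0) = -18/(7*pi).
Hence b_7 = (2/3)·(-18/(7*pi)) = -12/(7*pi).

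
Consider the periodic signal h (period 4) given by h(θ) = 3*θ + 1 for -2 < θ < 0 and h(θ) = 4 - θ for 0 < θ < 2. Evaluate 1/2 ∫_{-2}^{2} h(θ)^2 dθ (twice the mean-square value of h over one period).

1/2 ∫_{-2}^{2} h(θ)^2 dθ = 1/2 · (98/3) = 49/3.

49/3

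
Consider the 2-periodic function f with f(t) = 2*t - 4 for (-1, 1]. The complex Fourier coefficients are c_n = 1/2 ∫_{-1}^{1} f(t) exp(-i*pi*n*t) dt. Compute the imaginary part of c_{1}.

Since f is real-valued, Im(c_{1}) = -1/2 ∫_{-1}^{1} f(t) sin(pi*t) dt = -b_{1}/2.
Integrating by parts (boundary term plus one more integral), an antiderivative of (2*t - 4) sin(pi*t) is -2*t*cos(pi*t)/pi + 2*sin(pi*t)/pi**2 + 4*cos(pi*t)/pi; evaluating from -1 to 1: ∫_{-1}^{1} (2*t - 4) sin(pi*t) dt = (-2/pi) - (-6/pi) = 4/pi.
Hence Im(c_{1}) = (-1/2)·(4/pi) = -2/pi.

-2/pi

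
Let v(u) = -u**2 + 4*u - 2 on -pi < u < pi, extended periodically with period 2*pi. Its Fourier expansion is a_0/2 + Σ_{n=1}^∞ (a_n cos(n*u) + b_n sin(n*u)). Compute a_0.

-2*pi**2/3 - 4

a_0 = 1/pi ∫_{-pi}^{pi} v(u) du = 1/pi · (-2*pi*(6 + pi**2)/3) = -2*pi**2/3 - 4.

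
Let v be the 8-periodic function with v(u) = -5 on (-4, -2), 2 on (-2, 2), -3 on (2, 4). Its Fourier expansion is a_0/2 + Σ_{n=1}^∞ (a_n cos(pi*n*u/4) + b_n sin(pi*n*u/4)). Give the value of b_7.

2/(7*pi)

b_7 = 1/4 ∫_{-4}^{4} v(u) sin(7*pi*u/4) du.
Split the integral at the breakpoints.
Directly, an antiderivative of (-5) sin(7*pi*u/4) is 20*cos(7*pi*u/4)/(7*pi); evaluating from -4 to -2: ∫_{-4}^{-2} (-5) sin(7*pi*u/4) du = (0) - (-20/(7*pi)) = 20/(7*pi).
Directly, an antiderivative of (2) sin(7*pi*u/4) is -8*cos(7*pi*u/4)/(7*pi); evaluating from -2 to 2: ∫_{-2}^{2} (2) sin(7*pi*u/4) du = (0) - (0) = 0.
Directly, an antiderivative of (-3) sin(7*pi*u/4) is 12*cos(7*pi*u/4)/(7*pi); evaluating from 2 to 4: ∫_{2}^{4} (-3) sin(7*pi*u/4) du = (-12/(7*pi)) - (0) = -12/(7*pi).
Summing the pieces and multiplying by (1/4) gives b_7 = 2/(7*pi).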